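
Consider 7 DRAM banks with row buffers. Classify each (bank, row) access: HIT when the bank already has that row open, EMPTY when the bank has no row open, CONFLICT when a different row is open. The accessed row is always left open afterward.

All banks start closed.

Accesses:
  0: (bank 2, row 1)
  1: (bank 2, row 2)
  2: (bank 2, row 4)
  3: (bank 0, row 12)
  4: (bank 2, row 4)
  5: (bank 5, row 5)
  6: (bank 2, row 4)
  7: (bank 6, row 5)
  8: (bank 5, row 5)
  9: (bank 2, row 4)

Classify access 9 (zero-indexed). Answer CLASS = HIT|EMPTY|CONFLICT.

CLASS = HIT

  [0] b2 r1: no row ⇒ E
  [1] b2 r2: had r1 ⇒ C
  [2] b2 r4: had r2 ⇒ C
  [3] b0 r12: no row ⇒ E
  [4] b2 r4: had r4 ⇒ H
  [5] b5 r5: no row ⇒ E
  [6] b2 r4: had r4 ⇒ H
  [7] b6 r5: no row ⇒ E
  [8] b5 r5: had r5 ⇒ H
  [9] b2 r4: had r4 ⇒ H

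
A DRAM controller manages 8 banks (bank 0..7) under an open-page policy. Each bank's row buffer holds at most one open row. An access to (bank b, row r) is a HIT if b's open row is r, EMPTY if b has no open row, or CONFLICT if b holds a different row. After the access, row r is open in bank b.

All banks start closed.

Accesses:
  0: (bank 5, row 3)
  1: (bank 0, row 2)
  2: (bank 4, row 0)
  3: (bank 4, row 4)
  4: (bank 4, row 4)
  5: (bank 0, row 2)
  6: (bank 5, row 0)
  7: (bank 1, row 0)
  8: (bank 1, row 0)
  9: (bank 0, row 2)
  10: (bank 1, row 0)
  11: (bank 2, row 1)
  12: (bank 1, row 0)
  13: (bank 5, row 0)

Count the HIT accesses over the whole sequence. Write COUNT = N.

COUNT = 7

  [0] b5 r3: no row ⇒ E
  [1] b0 r2: no row ⇒ E
  [2] b4 r0: no row ⇒ E
  [3] b4 r4: had r0 ⇒ C
  [4] b4 r4: had r4 ⇒ H
  [5] b0 r2: had r2 ⇒ H
  [6] b5 r0: had r3 ⇒ C
  [7] b1 r0: no row ⇒ E
  [8] b1 r0: had r0 ⇒ H
  [9] b0 r2: had r2 ⇒ H
  [10] b1 r0: had r0 ⇒ H
  [11] b2 r1: no row ⇒ E
  [12] b1 r0: had r0 ⇒ H
  [13] b5 r0: had r0 ⇒ H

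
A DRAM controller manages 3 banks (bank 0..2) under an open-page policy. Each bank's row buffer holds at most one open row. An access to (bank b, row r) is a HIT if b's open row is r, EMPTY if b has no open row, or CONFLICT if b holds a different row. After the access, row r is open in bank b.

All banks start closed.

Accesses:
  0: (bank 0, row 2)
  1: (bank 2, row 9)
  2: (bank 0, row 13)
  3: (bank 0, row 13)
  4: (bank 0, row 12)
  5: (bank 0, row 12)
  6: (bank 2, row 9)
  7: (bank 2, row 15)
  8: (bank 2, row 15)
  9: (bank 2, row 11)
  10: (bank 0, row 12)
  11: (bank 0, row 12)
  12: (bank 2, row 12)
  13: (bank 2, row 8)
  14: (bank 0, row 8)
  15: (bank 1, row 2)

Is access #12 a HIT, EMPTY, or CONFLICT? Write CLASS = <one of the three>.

step 0: bank0 None->2 [EMPTY]
step 1: bank2 None->9 [EMPTY]
step 2: bank0 2->13 [CONFLICT]
step 3: bank0 13->13 [HIT]
step 4: bank0 13->12 [CONFLICT]
step 5: bank0 12->12 [HIT]
step 6: bank2 9->9 [HIT]
step 7: bank2 9->15 [CONFLICT]
step 8: bank2 15->15 [HIT]
step 9: bank2 15->11 [CONFLICT]
step 10: bank0 12->12 [HIT]
step 11: bank0 12->12 [HIT]
step 12: bank2 11->12 [CONFLICT]
step 13: bank2 12->8 [CONFLICT]
step 14: bank0 12->8 [CONFLICT]
step 15: bank1 None->2 [EMPTY]

CLASS = CONFLICT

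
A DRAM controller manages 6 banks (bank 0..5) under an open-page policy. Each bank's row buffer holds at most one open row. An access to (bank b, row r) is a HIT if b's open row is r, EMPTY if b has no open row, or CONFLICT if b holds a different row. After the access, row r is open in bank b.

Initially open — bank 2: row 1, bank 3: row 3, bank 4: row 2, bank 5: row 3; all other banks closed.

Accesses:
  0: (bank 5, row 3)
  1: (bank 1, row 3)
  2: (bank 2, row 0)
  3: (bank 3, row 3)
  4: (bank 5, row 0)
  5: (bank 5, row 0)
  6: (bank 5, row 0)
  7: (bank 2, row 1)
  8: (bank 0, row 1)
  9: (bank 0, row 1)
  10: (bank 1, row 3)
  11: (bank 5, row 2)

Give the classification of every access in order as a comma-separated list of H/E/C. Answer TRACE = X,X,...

#0 (5,3) H  (was 3)
#1 (1,3) E
#2 (2,0) C  (was 1)
#3 (3,3) H  (was 3)
#4 (5,0) C  (was 3)
#5 (5,0) H  (was 0)
#6 (5,0) H  (was 0)
#7 (2,1) C  (was 0)
#8 (0,1) E
#9 (0,1) H  (was 1)
#10 (1,3) H  (was 3)
#11 (5,2) C  (was 0)

TRACE = H,E,C,H,C,H,H,C,E,H,H,C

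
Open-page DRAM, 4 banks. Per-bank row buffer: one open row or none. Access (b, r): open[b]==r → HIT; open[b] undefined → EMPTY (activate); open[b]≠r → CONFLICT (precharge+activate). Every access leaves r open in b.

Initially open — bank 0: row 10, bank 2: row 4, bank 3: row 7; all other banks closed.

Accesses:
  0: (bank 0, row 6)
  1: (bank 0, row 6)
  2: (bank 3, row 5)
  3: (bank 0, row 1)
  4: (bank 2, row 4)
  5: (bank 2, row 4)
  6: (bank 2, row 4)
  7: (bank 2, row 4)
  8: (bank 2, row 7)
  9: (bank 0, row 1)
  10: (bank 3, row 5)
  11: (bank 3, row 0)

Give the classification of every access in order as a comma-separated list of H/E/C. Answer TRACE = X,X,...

#0 (0,6) C  (was 10)
#1 (0,6) H  (was 6)
#2 (3,5) C  (was 7)
#3 (0,1) C  (was 6)
#4 (2,4) H  (was 4)
#5 (2,4) H  (was 4)
#6 (2,4) H  (was 4)
#7 (2,4) H  (was 4)
#8 (2,7) C  (was 4)
#9 (0,1) H  (was 1)
#10 (3,5) H  (was 5)
#11 (3,0) C  (was 5)

TRACE = C,H,C,C,H,H,H,H,C,H,H,C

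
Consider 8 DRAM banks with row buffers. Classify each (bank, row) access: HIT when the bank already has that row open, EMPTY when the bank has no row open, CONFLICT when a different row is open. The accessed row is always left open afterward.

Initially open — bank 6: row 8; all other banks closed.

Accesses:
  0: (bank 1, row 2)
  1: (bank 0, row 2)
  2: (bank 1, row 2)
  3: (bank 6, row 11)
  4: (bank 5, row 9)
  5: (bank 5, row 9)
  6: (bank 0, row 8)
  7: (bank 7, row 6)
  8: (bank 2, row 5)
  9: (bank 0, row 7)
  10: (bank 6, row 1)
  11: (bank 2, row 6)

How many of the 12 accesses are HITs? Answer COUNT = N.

0: bank 1 row 2 — prev None → EMPTY
1: bank 0 row 2 — prev None → EMPTY
2: bank 1 row 2 — prev 2 → HIT
3: bank 6 row 11 — prev 8 → CONFLICT
4: bank 5 row 9 — prev None → EMPTY
5: bank 5 row 9 — prev 9 → HIT
6: bank 0 row 8 — prev 2 → CONFLICT
7: bank 7 row 6 — prev None → EMPTY
8: bank 2 row 5 — prev None → EMPTY
9: bank 0 row 7 — prev 8 → CONFLICT
10: bank 6 row 1 — prev 11 → CONFLICT
11: bank 2 row 6 — prev 5 → CONFLICT

COUNT = 2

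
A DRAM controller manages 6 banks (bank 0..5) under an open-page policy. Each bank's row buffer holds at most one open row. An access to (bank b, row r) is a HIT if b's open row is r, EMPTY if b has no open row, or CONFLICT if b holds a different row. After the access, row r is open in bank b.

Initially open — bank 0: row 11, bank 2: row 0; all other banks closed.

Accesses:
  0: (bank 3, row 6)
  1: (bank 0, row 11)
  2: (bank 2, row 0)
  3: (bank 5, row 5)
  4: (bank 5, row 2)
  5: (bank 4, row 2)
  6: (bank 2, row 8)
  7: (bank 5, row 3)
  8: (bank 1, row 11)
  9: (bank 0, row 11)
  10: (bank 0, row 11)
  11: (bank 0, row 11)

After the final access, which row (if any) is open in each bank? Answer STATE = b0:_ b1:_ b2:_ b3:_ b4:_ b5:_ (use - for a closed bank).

  [0] b3 r6: no row ⇒ E
  [1] b0 r11: had r11 ⇒ H
  [2] b2 r0: had r0 ⇒ H
  [3] b5 r5: no row ⇒ E
  [4] b5 r2: had r5 ⇒ C
  [5] b4 r2: no row ⇒ E
  [6] b2 r8: had r0 ⇒ C
  [7] b5 r3: had r2 ⇒ C
  [8] b1 r11: no row ⇒ E
  [9] b0 r11: had r11 ⇒ H
  [10] b0 r11: had r11 ⇒ H
  [11] b0 r11: had r11 ⇒ H

STATE = b0:11 b1:11 b2:8 b3:6 b4:2 b5:3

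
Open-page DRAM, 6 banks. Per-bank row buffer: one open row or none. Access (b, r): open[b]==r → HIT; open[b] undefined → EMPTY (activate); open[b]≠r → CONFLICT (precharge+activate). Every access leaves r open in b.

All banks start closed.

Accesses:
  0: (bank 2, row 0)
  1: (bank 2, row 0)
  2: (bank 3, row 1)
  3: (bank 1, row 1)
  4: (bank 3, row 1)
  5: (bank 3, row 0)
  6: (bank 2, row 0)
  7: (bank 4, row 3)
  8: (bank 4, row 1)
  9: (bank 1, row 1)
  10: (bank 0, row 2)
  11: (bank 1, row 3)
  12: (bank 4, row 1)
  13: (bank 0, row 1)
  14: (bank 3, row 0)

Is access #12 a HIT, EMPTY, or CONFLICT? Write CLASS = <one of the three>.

CLASS = HIT

  [0] b2 r0: no row ⇒ E
  [1] b2 r0: had r0 ⇒ H
  [2] b3 r1: no row ⇒ E
  [3] b1 r1: no row ⇒ E
  [4] b3 r1: had r1 ⇒ H
  [5] b3 r0: had r1 ⇒ C
  [6] b2 r0: had r0 ⇒ H
  [7] b4 r3: no row ⇒ E
  [8] b4 r1: had r3 ⇒ C
  [9] b1 r1: had r1 ⇒ H
  [10] b0 r2: no row ⇒ E
  [11] b1 r3: had r1 ⇒ C
  [12] b4 r1: had r1 ⇒ H
  [13] b0 r1: had r2 ⇒ C
  [14] b3 r0: had r0 ⇒ H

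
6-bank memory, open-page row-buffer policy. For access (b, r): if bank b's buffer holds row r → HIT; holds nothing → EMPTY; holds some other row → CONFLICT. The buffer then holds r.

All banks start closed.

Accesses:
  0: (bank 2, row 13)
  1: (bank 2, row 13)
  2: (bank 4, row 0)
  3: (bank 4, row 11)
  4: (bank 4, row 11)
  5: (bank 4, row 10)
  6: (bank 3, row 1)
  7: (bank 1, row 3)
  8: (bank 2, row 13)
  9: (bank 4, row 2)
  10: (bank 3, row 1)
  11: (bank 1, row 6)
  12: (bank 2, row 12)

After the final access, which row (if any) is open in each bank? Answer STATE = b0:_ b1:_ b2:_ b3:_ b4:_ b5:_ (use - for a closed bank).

STATE = b0:- b1:6 b2:12 b3:1 b4:2 b5:-

step 0: bank2 None->13 [EMPTY]
step 1: bank2 13->13 [HIT]
step 2: bank4 None->0 [EMPTY]
step 3: bank4 0->11 [CONFLICT]
step 4: bank4 11->11 [HIT]
step 5: bank4 11->10 [CONFLICT]
step 6: bank3 None->1 [EMPTY]
step 7: bank1 None->3 [EMPTY]
step 8: bank2 13->13 [HIT]
step 9: bank4 10->2 [CONFLICT]
step 10: bank3 1->1 [HIT]
step 11: bank1 3->6 [CONFLICT]
step 12: bank2 13->12 [CONFLICT]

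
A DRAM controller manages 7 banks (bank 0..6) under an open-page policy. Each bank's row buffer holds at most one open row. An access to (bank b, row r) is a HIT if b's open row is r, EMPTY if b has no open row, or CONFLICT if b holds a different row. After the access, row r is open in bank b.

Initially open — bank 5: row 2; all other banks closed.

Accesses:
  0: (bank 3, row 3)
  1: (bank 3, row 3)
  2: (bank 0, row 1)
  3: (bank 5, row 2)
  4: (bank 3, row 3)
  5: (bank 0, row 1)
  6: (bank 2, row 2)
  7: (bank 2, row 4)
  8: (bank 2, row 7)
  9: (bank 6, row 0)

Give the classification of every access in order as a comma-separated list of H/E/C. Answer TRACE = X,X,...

TRACE = E,H,E,H,H,H,E,C,C,E

  [0] b3 r3: no row ⇒ E
  [1] b3 r3: had r3 ⇒ H
  [2] b0 r1: no row ⇒ E
  [3] b5 r2: had r2 ⇒ H
  [4] b3 r3: had r3 ⇒ H
  [5] b0 r1: had r1 ⇒ H
  [6] b2 r2: no row ⇒ E
  [7] b2 r4: had r2 ⇒ C
  [8] b2 r7: had r4 ⇒ C
  [9] b6 r0: no row ⇒ E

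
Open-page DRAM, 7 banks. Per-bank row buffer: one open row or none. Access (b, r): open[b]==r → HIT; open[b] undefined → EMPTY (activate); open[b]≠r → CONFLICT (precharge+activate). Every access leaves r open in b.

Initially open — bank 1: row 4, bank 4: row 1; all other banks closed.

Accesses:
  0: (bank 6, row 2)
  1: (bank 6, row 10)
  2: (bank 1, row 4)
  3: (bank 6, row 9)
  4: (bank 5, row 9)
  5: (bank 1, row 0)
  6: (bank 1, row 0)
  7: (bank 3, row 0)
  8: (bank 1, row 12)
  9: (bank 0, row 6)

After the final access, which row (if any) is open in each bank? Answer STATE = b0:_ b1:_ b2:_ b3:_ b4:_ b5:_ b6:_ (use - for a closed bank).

STATE = b0:6 b1:12 b2:- b3:0 b4:1 b5:9 b6:9

  [0] b6 r2: no row ⇒ E
  [1] b6 r10: had r2 ⇒ C
  [2] b1 r4: had r4 ⇒ H
  [3] b6 r9: had r10 ⇒ C
  [4] b5 r9: no row ⇒ E
  [5] b1 r0: had r4 ⇒ C
  [6] b1 r0: had r0 ⇒ H
  [7] b3 r0: no row ⇒ E
  [8] b1 r12: had r0 ⇒ C
  [9] b0 r6: no row ⇒ E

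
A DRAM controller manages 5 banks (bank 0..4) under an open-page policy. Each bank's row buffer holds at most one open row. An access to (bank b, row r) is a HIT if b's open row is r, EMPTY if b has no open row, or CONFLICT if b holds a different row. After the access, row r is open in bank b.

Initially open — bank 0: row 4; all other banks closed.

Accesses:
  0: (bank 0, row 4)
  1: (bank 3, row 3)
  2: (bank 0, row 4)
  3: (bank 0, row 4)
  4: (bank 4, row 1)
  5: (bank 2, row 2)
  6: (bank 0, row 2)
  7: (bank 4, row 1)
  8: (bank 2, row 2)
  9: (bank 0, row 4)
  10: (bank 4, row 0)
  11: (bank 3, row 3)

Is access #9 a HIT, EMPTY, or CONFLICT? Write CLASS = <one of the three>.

CLASS = CONFLICT

step 0: bank0 4->4 [HIT]
step 1: bank3 None->3 [EMPTY]
step 2: bank0 4->4 [HIT]
step 3: bank0 4->4 [HIT]
step 4: bank4 None->1 [EMPTY]
step 5: bank2 None->2 [EMPTY]
step 6: bank0 4->2 [CONFLICT]
step 7: bank4 1->1 [HIT]
step 8: bank2 2->2 [HIT]
step 9: bank0 2->4 [CONFLICT]
step 10: bank4 1->0 [CONFLICT]
step 11: bank3 3->3 [HIT]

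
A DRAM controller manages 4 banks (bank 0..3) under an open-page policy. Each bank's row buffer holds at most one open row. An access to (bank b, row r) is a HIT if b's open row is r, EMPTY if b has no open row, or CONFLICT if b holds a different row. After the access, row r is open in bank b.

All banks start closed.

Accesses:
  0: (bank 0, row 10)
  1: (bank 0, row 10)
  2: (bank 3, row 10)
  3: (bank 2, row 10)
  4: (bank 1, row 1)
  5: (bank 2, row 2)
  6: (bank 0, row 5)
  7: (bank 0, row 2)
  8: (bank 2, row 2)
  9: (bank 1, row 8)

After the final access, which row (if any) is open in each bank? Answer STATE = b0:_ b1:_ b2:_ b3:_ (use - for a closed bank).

step 0: bank0 None->10 [EMPTY]
step 1: bank0 10->10 [HIT]
step 2: bank3 None->10 [EMPTY]
step 3: bank2 None->10 [EMPTY]
step 4: bank1 None->1 [EMPTY]
step 5: bank2 10->2 [CONFLICT]
step 6: bank0 10->5 [CONFLICT]
step 7: bank0 5->2 [CONFLICT]
step 8: bank2 2->2 [HIT]
step 9: bank1 1->8 [CONFLICT]

STATE = b0:2 b1:8 b2:2 b3:10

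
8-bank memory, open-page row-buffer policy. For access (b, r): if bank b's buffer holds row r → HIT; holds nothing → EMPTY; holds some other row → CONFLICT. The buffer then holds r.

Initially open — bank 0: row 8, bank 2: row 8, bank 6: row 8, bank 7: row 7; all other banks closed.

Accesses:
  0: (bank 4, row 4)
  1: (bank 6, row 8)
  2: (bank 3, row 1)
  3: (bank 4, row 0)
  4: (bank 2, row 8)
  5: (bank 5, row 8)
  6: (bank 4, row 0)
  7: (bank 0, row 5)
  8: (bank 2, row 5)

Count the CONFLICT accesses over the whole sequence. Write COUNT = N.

COUNT = 3

#0 (4,4) E
#1 (6,8) H  (was 8)
#2 (3,1) E
#3 (4,0) C  (was 4)
#4 (2,8) H  (was 8)
#5 (5,8) E
#6 (4,0) H  (was 0)
#7 (0,5) C  (was 8)
#8 (2,5) C  (was 8)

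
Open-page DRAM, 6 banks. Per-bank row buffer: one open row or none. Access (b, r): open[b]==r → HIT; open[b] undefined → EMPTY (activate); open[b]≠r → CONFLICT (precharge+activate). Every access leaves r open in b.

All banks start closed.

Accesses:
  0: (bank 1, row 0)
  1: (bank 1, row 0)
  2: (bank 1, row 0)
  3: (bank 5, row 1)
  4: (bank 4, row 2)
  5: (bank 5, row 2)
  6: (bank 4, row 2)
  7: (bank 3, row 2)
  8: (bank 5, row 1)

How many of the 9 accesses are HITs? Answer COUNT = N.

COUNT = 3

0: bank 1 row 0 — prev None → EMPTY
1: bank 1 row 0 — prev 0 → HIT
2: bank 1 row 0 — prev 0 → HIT
3: bank 5 row 1 — prev None → EMPTY
4: bank 4 row 2 — prev None → EMPTY
5: bank 5 row 2 — prev 1 → CONFLICT
6: bank 4 row 2 — prev 2 → HIT
7: bank 3 row 2 — prev None → EMPTY
8: bank 5 row 1 — prev 2 → CONFLICT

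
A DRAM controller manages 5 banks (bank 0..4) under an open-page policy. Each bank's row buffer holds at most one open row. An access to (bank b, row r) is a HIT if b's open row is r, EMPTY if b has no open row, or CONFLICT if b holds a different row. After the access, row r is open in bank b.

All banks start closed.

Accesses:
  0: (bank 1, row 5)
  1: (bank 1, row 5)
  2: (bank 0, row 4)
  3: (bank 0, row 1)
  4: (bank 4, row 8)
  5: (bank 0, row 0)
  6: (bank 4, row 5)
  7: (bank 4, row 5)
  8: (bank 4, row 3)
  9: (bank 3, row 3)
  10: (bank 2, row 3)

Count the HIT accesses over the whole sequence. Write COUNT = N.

  [0] b1 r5: no row ⇒ E
  [1] b1 r5: had r5 ⇒ H
  [2] b0 r4: no row ⇒ E
  [3] b0 r1: had r4 ⇒ C
  [4] b4 r8: no row ⇒ E
  [5] b0 r0: had r1 ⇒ C
  [6] b4 r5: had r8 ⇒ C
  [7] b4 r5: had r5 ⇒ H
  [8] b4 r3: had r5 ⇒ C
  [9] b3 r3: no row ⇒ E
  [10] b2 r3: no row ⇒ E

COUNT = 2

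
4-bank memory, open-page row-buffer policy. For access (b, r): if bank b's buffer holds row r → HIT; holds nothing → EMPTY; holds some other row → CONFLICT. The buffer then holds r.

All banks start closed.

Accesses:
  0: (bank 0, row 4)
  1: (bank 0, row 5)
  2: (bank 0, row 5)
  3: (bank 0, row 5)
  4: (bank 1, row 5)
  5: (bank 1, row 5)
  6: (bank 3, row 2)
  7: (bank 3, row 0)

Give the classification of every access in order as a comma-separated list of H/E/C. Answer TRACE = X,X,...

0: bank 0 row 4 — prev None → EMPTY
1: bank 0 row 5 — prev 4 → CONFLICT
2: bank 0 row 5 — prev 5 → HIT
3: bank 0 row 5 — prev 5 → HIT
4: bank 1 row 5 — prev None → EMPTY
5: bank 1 row 5 — prev 5 → HIT
6: bank 3 row 2 — prev None → EMPTY
7: bank 3 row 0 — prev 2 → CONFLICT

TRACE = E,C,H,H,E,H,E,C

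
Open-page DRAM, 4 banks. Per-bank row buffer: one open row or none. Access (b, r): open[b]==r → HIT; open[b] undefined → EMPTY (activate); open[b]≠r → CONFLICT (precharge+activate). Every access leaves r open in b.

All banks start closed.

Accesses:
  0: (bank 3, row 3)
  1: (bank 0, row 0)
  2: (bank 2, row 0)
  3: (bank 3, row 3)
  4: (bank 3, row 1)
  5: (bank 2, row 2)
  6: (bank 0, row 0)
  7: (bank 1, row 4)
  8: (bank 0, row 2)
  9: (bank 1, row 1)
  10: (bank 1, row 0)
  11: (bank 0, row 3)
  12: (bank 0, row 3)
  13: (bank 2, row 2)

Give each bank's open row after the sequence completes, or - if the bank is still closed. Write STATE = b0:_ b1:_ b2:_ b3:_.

STATE = b0:3 b1:0 b2:2 b3:1

  [0] b3 r3: no row ⇒ E
  [1] b0 r0: no row ⇒ E
  [2] b2 r0: no row ⇒ E
  [3] b3 r3: had r3 ⇒ H
  [4] b3 r1: had r3 ⇒ C
  [5] b2 r2: had r0 ⇒ C
  [6] b0 r0: had r0 ⇒ H
  [7] b1 r4: no row ⇒ E
  [8] b0 r2: had r0 ⇒ C
  [9] b1 r1: had r4 ⇒ C
  [10] b1 r0: had r1 ⇒ C
  [11] b0 r3: had r2 ⇒ C
  [12] b0 r3: had r3 ⇒ H
  [13] b2 r2: had r2 ⇒ H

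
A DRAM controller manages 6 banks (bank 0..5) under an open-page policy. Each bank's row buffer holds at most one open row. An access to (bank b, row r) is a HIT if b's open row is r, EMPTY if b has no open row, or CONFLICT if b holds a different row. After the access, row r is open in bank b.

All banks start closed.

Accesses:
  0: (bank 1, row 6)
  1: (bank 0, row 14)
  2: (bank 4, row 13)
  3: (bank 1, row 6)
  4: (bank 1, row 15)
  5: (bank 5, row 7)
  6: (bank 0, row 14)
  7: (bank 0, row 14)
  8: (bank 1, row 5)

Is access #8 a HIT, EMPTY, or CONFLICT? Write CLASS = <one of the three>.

CLASS = CONFLICT

#0 (1,6) E
#1 (0,14) E
#2 (4,13) E
#3 (1,6) H  (was 6)
#4 (1,15) C  (was 6)
#5 (5,7) E
#6 (0,14) H  (was 14)
#7 (0,14) H  (was 14)
#8 (1,5) C  (was 15)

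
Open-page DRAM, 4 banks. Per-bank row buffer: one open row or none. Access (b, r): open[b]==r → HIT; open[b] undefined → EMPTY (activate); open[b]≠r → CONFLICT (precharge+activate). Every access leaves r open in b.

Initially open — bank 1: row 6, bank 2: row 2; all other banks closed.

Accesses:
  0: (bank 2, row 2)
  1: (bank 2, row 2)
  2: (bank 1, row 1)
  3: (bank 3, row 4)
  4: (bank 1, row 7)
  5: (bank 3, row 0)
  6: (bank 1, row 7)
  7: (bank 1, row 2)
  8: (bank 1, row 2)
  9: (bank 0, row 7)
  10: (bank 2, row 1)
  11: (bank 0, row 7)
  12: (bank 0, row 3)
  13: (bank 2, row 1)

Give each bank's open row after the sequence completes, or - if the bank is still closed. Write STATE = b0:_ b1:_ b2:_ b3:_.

  [0] b2 r2: had r2 ⇒ H
  [1] b2 r2: had r2 ⇒ H
  [2] b1 r1: had r6 ⇒ C
  [3] b3 r4: no row ⇒ E
  [4] b1 r7: had r1 ⇒ C
  [5] b3 r0: had r4 ⇒ C
  [6] b1 r7: had r7 ⇒ H
  [7] b1 r2: had r7 ⇒ C
  [8] b1 r2: had r2 ⇒ H
  [9] b0 r7: no row ⇒ E
  [10] b2 r1: had r2 ⇒ C
  [11] b0 r7: had r7 ⇒ H
  [12] b0 r3: had r7 ⇒ C
  [13] b2 r1: had r1 ⇒ H

STATE = b0:3 b1:2 b2:1 b3:0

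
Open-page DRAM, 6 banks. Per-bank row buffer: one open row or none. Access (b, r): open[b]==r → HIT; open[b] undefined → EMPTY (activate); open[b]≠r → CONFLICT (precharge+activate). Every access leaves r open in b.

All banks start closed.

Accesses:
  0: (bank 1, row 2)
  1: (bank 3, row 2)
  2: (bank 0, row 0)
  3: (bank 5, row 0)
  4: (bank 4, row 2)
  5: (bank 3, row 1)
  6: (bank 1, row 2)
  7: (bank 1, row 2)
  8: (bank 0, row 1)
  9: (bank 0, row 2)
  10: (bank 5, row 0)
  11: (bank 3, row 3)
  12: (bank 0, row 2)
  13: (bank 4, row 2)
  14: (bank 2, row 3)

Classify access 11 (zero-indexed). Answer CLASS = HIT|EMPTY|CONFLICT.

step 0: bank1 None->2 [EMPTY]
step 1: bank3 None->2 [EMPTY]
step 2: bank0 None->0 [EMPTY]
step 3: bank5 None->0 [EMPTY]
step 4: bank4 None->2 [EMPTY]
step 5: bank3 2->1 [CONFLICT]
step 6: bank1 2->2 [HIT]
step 7: bank1 2->2 [HIT]
step 8: bank0 0->1 [CONFLICT]
step 9: bank0 1->2 [CONFLICT]
step 10: bank5 0->0 [HIT]
step 11: bank3 1->3 [CONFLICT]
step 12: bank0 2->2 [HIT]
step 13: bank4 2->2 [HIT]
step 14: bank2 None->3 [EMPTY]

CLASS = CONFLICT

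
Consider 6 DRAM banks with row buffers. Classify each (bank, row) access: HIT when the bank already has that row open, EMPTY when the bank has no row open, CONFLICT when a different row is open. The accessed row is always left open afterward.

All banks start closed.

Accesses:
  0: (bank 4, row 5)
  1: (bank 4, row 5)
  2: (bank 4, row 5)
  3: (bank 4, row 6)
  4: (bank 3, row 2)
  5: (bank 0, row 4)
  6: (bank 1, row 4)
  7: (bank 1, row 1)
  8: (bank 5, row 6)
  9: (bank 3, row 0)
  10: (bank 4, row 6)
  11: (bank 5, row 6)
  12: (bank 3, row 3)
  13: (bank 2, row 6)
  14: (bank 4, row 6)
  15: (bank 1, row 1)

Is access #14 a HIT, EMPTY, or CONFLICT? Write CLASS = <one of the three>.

CLASS = HIT

0: bank 4 row 5 — prev None → EMPTY
1: bank 4 row 5 — prev 5 → HIT
2: bank 4 row 5 — prev 5 → HIT
3: bank 4 row 6 — prev 5 → CONFLICT
4: bank 3 row 2 — prev None → EMPTY
5: bank 0 row 4 — prev None → EMPTY
6: bank 1 row 4 — prev None → EMPTY
7: bank 1 row 1 — prev 4 → CONFLICT
8: bank 5 row 6 — prev None → EMPTY
9: bank 3 row 0 — prev 2 → CONFLICT
10: bank 4 row 6 — prev 6 → HIT
11: bank 5 row 6 — prev 6 → HIT
12: bank 3 row 3 — prev 0 → CONFLICT
13: bank 2 row 6 — prev None → EMPTY
14: bank 4 row 6 — prev 6 → HIT
15: bank 1 row 1 — prev 1 → HIT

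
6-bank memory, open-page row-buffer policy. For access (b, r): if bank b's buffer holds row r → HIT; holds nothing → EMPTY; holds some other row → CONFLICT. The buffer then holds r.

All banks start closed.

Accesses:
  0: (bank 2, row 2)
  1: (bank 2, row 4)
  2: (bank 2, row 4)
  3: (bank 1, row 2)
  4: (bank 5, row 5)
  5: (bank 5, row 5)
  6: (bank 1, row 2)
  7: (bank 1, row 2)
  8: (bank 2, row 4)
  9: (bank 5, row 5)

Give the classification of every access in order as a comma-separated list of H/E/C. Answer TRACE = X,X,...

TRACE = E,C,H,E,E,H,H,H,H,H

0: bank 2 row 2 — prev None → EMPTY
1: bank 2 row 4 — prev 2 → CONFLICT
2: bank 2 row 4 — prev 4 → HIT
3: bank 1 row 2 — prev None → EMPTY
4: bank 5 row 5 — prev None → EMPTY
5: bank 5 row 5 — prev 5 → HIT
6: bank 1 row 2 — prev 2 → HIT
7: bank 1 row 2 — prev 2 → HIT
8: bank 2 row 4 — prev 4 → HIT
9: bank 5 row 5 — prev 5 → HIT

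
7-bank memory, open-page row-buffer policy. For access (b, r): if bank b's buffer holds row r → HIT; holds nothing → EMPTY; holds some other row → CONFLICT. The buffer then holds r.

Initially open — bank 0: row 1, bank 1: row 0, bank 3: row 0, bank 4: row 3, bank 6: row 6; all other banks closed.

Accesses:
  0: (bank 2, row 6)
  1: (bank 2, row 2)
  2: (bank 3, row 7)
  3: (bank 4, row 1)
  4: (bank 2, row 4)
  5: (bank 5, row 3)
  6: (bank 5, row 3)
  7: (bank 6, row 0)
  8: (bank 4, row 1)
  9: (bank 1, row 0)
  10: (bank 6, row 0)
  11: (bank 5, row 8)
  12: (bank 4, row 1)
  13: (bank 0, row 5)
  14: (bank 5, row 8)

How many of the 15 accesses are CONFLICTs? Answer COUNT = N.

step 0: bank2 None->6 [EMPTY]
step 1: bank2 6->2 [CONFLICT]
step 2: bank3 0->7 [CONFLICT]
step 3: bank4 3->1 [CONFLICT]
step 4: bank2 2->4 [CONFLICT]
step 5: bank5 None->3 [EMPTY]
step 6: bank5 3->3 [HIT]
step 7: bank6 6->0 [CONFLICT]
step 8: bank4 1->1 [HIT]
step 9: bank1 0->0 [HIT]
step 10: bank6 0->0 [HIT]
step 11: bank5 3->8 [CONFLICT]
step 12: bank4 1->1 [HIT]
step 13: bank0 1->5 [CONFLICT]
step 14: bank5 8->8 [HIT]

COUNT = 7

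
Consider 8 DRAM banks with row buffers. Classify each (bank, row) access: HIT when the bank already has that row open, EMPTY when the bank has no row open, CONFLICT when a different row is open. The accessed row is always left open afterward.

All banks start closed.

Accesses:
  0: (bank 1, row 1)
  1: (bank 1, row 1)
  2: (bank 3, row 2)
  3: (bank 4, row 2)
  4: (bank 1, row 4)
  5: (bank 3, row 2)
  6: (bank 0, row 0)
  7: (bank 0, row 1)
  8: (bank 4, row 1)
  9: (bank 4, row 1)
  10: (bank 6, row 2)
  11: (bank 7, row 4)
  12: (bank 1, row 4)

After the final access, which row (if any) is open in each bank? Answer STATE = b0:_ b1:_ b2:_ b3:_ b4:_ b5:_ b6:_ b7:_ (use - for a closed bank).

0: bank 1 row 1 — prev None → EMPTY
1: bank 1 row 1 — prev 1 → HIT
2: bank 3 row 2 — prev None → EMPTY
3: bank 4 row 2 — prev None → EMPTY
4: bank 1 row 4 — prev 1 → CONFLICT
5: bank 3 row 2 — prev 2 → HIT
6: bank 0 row 0 — prev None → EMPTY
7: bank 0 row 1 — prev 0 → CONFLICT
8: bank 4 row 1 — prev 2 → CONFLICT
9: bank 4 row 1 — prev 1 → HIT
10: bank 6 row 2 — prev None → EMPTY
11: bank 7 row 4 — prev None → EMPTY
12: bank 1 row 4 — prev 4 → HIT

STATE = b0:1 b1:4 b2:- b3:2 b4:1 b5:- b6:2 b7:4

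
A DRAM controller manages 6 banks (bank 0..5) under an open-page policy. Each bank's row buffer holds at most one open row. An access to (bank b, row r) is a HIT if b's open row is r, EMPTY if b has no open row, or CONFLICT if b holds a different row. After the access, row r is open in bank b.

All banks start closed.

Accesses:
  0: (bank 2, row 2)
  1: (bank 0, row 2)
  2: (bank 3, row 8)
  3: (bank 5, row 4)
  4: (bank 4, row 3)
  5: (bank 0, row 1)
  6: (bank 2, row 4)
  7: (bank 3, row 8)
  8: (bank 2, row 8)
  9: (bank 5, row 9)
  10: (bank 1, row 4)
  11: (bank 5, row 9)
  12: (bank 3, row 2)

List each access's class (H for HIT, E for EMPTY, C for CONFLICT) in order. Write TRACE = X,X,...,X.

#0 (2,2) E
#1 (0,2) E
#2 (3,8) E
#3 (5,4) E
#4 (4,3) E
#5 (0,1) C  (was 2)
#6 (2,4) C  (was 2)
#7 (3,8) H  (was 8)
#8 (2,8) C  (was 4)
#9 (5,9) C  (was 4)
#10 (1,4) E
#11 (5,9) H  (was 9)
#12 (3,2) C  (was 8)

TRACE = E,E,E,E,E,C,C,H,C,C,E,H,C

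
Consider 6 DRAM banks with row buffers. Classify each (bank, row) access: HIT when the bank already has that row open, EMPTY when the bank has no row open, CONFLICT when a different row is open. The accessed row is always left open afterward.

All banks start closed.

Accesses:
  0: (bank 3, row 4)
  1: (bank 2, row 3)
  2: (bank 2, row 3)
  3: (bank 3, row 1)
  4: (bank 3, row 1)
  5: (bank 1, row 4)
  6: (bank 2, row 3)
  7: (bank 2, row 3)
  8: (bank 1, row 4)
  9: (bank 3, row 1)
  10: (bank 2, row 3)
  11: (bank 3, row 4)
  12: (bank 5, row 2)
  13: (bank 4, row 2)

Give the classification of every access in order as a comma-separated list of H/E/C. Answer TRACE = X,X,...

TRACE = E,E,H,C,H,E,H,H,H,H,H,C,E,E

step 0: bank3 None->4 [EMPTY]
step 1: bank2 None->3 [EMPTY]
step 2: bank2 3->3 [HIT]
step 3: bank3 4->1 [CONFLICT]
step 4: bank3 1->1 [HIT]
step 5: bank1 None->4 [EMPTY]
step 6: bank2 3->3 [HIT]
step 7: bank2 3->3 [HIT]
step 8: bank1 4->4 [HIT]
step 9: bank3 1->1 [HIT]
step 10: bank2 3->3 [HIT]
step 11: bank3 1->4 [CONFLICT]
step 12: bank5 None->2 [EMPTY]
step 13: bank4 None->2 [EMPTY]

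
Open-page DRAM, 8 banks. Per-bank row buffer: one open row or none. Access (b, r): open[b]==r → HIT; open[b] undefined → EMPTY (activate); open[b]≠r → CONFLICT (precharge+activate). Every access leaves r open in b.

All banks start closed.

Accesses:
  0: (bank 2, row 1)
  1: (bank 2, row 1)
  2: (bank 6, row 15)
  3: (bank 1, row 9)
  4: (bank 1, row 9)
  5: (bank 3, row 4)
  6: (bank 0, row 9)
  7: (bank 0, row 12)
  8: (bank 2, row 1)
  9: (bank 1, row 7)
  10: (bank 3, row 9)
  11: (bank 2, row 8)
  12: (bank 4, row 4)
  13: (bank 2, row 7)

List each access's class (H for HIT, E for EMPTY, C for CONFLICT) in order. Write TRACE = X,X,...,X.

TRACE = E,H,E,E,H,E,E,C,H,C,C,C,E,C

#0 (2,1) E
#1 (2,1) H  (was 1)
#2 (6,15) E
#3 (1,9) E
#4 (1,9) H  (was 9)
#5 (3,4) E
#6 (0,9) E
#7 (0,12) C  (was 9)
#8 (2,1) H  (was 1)
#9 (1,7) C  (was 9)
#10 (3,9) C  (was 4)
#11 (2,8) C  (was 1)
#12 (4,4) E
#13 (2,7) C  (was 8)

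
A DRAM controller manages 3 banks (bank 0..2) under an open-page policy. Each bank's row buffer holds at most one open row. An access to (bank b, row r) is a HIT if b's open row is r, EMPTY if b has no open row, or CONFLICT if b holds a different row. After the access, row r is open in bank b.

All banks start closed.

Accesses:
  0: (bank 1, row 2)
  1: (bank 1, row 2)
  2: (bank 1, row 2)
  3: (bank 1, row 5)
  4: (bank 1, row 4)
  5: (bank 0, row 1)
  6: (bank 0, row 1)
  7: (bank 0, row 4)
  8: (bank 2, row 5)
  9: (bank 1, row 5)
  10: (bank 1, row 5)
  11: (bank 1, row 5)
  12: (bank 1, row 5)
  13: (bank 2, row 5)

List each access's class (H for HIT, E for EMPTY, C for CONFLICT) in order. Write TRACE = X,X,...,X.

TRACE = E,H,H,C,C,E,H,C,E,C,H,H,H,H

#0 (1,2) E
#1 (1,2) H  (was 2)
#2 (1,2) H  (was 2)
#3 (1,5) C  (was 2)
#4 (1,4) C  (was 5)
#5 (0,1) E
#6 (0,1) H  (was 1)
#7 (0,4) C  (was 1)
#8 (2,5) E
#9 (1,5) C  (was 4)
#10 (1,5) H  (was 5)
#11 (1,5) H  (was 5)
#12 (1,5) H  (was 5)
#13 (2,5) H  (was 5)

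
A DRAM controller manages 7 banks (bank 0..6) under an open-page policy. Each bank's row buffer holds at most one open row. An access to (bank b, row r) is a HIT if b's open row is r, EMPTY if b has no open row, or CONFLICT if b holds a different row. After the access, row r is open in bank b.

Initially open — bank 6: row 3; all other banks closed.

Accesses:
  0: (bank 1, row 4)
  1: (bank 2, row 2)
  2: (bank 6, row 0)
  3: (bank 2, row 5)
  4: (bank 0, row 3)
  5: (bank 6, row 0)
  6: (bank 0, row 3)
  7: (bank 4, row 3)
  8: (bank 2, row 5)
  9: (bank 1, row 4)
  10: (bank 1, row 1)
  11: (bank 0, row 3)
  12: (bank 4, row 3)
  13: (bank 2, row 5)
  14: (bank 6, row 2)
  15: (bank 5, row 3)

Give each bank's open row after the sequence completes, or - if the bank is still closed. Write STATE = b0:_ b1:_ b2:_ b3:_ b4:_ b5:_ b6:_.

step 0: bank1 None->4 [EMPTY]
step 1: bank2 None->2 [EMPTY]
step 2: bank6 3->0 [CONFLICT]
step 3: bank2 2->5 [CONFLICT]
step 4: bank0 None->3 [EMPTY]
step 5: bank6 0->0 [HIT]
step 6: bank0 3->3 [HIT]
step 7: bank4 None->3 [EMPTY]
step 8: bank2 5->5 [HIT]
step 9: bank1 4->4 [HIT]
step 10: bank1 4->1 [CONFLICT]
step 11: bank0 3->3 [HIT]
step 12: bank4 3->3 [HIT]
step 13: bank2 5->5 [HIT]
step 14: bank6 0->2 [CONFLICT]
step 15: bank5 None->3 [EMPTY]

STATE = b0:3 b1:1 b2:5 b3:- b4:3 b5:3 b6:2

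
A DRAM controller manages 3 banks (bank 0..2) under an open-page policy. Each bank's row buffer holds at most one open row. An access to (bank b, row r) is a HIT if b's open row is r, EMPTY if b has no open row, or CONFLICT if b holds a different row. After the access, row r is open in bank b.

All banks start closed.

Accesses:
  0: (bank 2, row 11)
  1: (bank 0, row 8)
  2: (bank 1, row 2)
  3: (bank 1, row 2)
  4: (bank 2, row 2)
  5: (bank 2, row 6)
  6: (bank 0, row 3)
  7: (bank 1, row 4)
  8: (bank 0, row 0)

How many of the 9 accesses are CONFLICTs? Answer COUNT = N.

step 0: bank2 None->11 [EMPTY]
step 1: bank0 None->8 [EMPTY]
step 2: bank1 None->2 [EMPTY]
step 3: bank1 2->2 [HIT]
step 4: bank2 11->2 [CONFLICT]
step 5: bank2 2->6 [CONFLICT]
step 6: bank0 8->3 [CONFLICT]
step 7: bank1 2->4 [CONFLICT]
step 8: bank0 3->0 [CONFLICT]

COUNT = 5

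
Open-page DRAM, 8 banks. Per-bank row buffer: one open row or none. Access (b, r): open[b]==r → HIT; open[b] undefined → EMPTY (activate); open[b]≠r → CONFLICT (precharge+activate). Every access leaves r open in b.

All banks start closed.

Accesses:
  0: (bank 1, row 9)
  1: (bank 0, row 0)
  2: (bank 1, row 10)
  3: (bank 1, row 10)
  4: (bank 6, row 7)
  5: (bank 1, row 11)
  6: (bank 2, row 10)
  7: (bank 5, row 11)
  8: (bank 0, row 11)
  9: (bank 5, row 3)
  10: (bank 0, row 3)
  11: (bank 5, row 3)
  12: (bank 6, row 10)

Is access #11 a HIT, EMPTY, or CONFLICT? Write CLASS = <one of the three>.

0: bank 1 row 9 — prev None → EMPTY
1: bank 0 row 0 — prev None → EMPTY
2: bank 1 row 10 — prev 9 → CONFLICT
3: bank 1 row 10 — prev 10 → HIT
4: bank 6 row 7 — prev None → EMPTY
5: bank 1 row 11 — prev 10 → CONFLICT
6: bank 2 row 10 — prev None → EMPTY
7: bank 5 row 11 — prev None → EMPTY
8: bank 0 row 11 — prev 0 → CONFLICT
9: bank 5 row 3 — prev 11 → CONFLICT
10: bank 0 row 3 — prev 11 → CONFLICT
11: bank 5 row 3 — prev 3 → HIT
12: bank 6 row 10 — prev 7 → CONFLICT

CLASS = HIT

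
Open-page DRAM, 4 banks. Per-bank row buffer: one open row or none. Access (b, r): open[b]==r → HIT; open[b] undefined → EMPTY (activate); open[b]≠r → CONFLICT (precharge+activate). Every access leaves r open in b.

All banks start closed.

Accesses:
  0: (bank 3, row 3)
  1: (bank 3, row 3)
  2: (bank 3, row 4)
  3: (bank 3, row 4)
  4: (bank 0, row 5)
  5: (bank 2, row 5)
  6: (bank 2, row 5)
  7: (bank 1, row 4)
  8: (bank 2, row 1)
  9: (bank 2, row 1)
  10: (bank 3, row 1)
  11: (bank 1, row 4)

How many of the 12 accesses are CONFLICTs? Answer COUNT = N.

#0 (3,3) E
#1 (3,3) H  (was 3)
#2 (3,4) C  (was 3)
#3 (3,4) H  (was 4)
#4 (0,5) E
#5 (2,5) E
#6 (2,5) H  (was 5)
#7 (1,4) E
#8 (2,1) C  (was 5)
#9 (2,1) H  (was 1)
#10 (3,1) C  (was 4)
#11 (1,4) H  (was 4)

COUNT = 3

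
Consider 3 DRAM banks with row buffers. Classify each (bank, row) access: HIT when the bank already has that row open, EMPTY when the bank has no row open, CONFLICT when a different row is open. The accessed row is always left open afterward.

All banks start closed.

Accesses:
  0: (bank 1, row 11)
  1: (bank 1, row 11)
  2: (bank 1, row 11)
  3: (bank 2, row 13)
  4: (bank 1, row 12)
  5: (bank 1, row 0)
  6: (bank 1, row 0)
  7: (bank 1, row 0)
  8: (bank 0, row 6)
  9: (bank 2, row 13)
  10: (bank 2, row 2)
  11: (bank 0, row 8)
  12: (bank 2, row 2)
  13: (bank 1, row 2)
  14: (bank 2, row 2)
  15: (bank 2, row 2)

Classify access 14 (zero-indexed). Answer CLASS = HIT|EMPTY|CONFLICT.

CLASS = HIT

#0 (1,11) E
#1 (1,11) H  (was 11)
#2 (1,11) H  (was 11)
#3 (2,13) E
#4 (1,12) C  (was 11)
#5 (1,0) C  (was 12)
#6 (1,0) H  (was 0)
#7 (1,0) H  (was 0)
#8 (0,6) E
#9 (2,13) H  (was 13)
#10 (2,2) C  (was 13)
#11 (0,8) C  (was 6)
#12 (2,2) H  (was 2)
#13 (1,2) C  (was 0)
#14 (2,2) H  (was 2)
#15 (2,2) H  (was 2)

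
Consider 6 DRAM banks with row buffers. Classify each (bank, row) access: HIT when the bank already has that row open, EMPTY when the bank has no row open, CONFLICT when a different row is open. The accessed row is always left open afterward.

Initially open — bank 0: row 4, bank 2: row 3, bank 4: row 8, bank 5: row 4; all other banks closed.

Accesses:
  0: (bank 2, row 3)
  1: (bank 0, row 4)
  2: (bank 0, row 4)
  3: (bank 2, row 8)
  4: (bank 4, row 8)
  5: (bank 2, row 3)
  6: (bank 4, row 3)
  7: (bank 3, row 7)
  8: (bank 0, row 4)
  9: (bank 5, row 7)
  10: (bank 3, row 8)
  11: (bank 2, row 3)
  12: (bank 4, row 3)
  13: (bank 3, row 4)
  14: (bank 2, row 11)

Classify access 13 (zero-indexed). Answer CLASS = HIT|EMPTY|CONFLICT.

0: bank 2 row 3 — prev 3 → HIT
1: bank 0 row 4 — prev 4 → HIT
2: bank 0 row 4 — prev 4 → HIT
3: bank 2 row 8 — prev 3 → CONFLICT
4: bank 4 row 8 — prev 8 → HIT
5: bank 2 row 3 — prev 8 → CONFLICT
6: bank 4 row 3 — prev 8 → CONFLICT
7: bank 3 row 7 — prev None → EMPTY
8: bank 0 row 4 — prev 4 → HIT
9: bank 5 row 7 — prev 4 → CONFLICT
10: bank 3 row 8 — prev 7 → CONFLICT
11: bank 2 row 3 — prev 3 → HIT
12: bank 4 row 3 — prev 3 → HIT
13: bank 3 row 4 — prev 8 → CONFLICT
14: bank 2 row 11 — prev 3 → CONFLICT

CLASS = CONFLICT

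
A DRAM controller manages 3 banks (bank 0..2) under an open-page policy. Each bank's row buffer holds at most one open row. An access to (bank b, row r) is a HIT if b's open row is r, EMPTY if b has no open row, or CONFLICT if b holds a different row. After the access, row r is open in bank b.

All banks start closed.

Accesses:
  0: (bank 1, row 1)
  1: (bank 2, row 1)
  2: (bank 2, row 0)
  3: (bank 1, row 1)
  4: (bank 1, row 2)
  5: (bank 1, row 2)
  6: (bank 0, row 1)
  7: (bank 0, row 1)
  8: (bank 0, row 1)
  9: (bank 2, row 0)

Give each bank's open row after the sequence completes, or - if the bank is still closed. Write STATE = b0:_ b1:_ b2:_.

STATE = b0:1 b1:2 b2:0

0: bank 1 row 1 — prev None → EMPTY
1: bank 2 row 1 — prev None → EMPTY
2: bank 2 row 0 — prev 1 → CONFLICT
3: bank 1 row 1 — prev 1 → HIT
4: bank 1 row 2 — prev 1 → CONFLICT
5: bank 1 row 2 — prev 2 → HIT
6: bank 0 row 1 — prev None → EMPTY
7: bank 0 row 1 — prev 1 → HIT
8: bank 0 row 1 — prev 1 → HIT
9: bank 2 row 0 — prev 0 → HIT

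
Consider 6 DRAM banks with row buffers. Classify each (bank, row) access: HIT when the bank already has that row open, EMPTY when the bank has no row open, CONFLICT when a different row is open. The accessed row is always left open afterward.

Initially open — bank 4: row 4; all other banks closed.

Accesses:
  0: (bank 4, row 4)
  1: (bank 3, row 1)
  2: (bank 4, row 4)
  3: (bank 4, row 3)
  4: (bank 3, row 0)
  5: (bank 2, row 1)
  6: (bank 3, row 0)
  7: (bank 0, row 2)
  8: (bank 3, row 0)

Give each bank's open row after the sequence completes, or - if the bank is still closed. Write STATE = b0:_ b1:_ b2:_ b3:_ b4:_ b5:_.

  [0] b4 r4: had r4 ⇒ H
  [1] b3 r1: no row ⇒ E
  [2] b4 r4: had r4 ⇒ H
  [3] b4 r3: had r4 ⇒ C
  [4] b3 r0: had r1 ⇒ C
  [5] b2 r1: no row ⇒ E
  [6] b3 r0: had r0 ⇒ H
  [7] b0 r2: no row ⇒ E
  [8] b3 r0: had r0 ⇒ H

STATE = b0:2 b1:- b2:1 b3:0 b4:3 b5:-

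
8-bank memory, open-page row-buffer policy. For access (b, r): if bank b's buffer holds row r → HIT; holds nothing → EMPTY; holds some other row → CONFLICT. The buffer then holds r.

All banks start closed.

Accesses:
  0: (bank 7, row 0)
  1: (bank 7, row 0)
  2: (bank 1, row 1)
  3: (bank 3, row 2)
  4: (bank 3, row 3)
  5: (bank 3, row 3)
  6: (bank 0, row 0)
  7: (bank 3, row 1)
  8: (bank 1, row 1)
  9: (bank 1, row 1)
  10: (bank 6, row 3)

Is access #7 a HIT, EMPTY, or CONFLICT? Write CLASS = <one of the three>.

CLASS = CONFLICT

#0 (7,0) E
#1 (7,0) H  (was 0)
#2 (1,1) E
#3 (3,2) E
#4 (3,3) C  (was 2)
#5 (3,3) H  (was 3)
#6 (0,0) E
#7 (3,1) C  (was 3)
#8 (1,1) H  (was 1)
#9 (1,1) H  (was 1)
#10 (6,3) E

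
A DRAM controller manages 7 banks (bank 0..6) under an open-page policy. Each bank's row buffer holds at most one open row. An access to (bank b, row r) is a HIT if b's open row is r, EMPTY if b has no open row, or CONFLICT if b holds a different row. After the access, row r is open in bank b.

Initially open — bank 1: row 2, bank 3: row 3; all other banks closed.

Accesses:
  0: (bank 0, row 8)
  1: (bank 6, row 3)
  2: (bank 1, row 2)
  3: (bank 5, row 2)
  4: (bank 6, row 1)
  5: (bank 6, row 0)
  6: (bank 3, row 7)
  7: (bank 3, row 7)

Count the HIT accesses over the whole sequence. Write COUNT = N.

COUNT = 2

0: bank 0 row 8 — prev None → EMPTY
1: bank 6 row 3 — prev None → EMPTY
2: bank 1 row 2 — prev 2 → HIT
3: bank 5 row 2 — prev None → EMPTY
4: bank 6 row 1 — prev 3 → CONFLICT
5: bank 6 row 0 — prev 1 → CONFLICT
6: bank 3 row 7 — prev 3 → CONFLICT
7: bank 3 row 7 — prev 7 → HIT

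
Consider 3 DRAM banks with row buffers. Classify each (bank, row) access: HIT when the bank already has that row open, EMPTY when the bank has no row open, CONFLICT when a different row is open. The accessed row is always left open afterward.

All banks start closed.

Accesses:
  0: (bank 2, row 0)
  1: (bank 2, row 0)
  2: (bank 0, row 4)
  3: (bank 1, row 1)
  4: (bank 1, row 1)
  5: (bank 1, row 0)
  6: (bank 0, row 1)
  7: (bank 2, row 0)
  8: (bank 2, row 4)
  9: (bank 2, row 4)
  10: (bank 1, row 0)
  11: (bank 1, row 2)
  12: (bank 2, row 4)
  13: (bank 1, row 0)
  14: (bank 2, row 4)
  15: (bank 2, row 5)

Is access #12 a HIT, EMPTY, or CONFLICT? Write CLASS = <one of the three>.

step 0: bank2 None->0 [EMPTY]
step 1: bank2 0->0 [HIT]
step 2: bank0 None->4 [EMPTY]
step 3: bank1 None->1 [EMPTY]
step 4: bank1 1->1 [HIT]
step 5: bank1 1->0 [CONFLICT]
step 6: bank0 4->1 [CONFLICT]
step 7: bank2 0->0 [HIT]
step 8: bank2 0->4 [CONFLICT]
step 9: bank2 4->4 [HIT]
step 10: bank1 0->0 [HIT]
step 11: bank1 0->2 [CONFLICT]
step 12: bank2 4->4 [HIT]
step 13: bank1 2->0 [CONFLICT]
step 14: bank2 4->4 [HIT]
step 15: bank2 4->5 [CONFLICT]

CLASS = HIT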